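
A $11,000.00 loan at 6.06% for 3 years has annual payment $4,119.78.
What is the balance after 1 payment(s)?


Formula: Balance = PV*(1+r)^k - PMT*((1+r)^k - 1)/r
Growth: (1 + 0.0606)^1 = 1.0606
Accumulated factor: ((1+r)^k - 1)/r = 1.0
Balance = $11,000.00 * 1.0606 - $4,119.78 * 1.0
Balance = $7,546.82

$7,546.82


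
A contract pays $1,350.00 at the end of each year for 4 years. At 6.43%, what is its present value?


Formula: PV = PMT * (1 - (1+r)^(-n)) / r
Discount factor: (1 + 0.0643)^(-4) = 0.77937
Bracket: 1 - 0.77937 = 0.22063
PV = $1,350.00 * 0.22063 / 0.0643 = $4,632.20

$4,632.20


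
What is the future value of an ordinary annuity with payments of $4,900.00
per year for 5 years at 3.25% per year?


Formula: FV = PMT * ((1+r)^n - 1) / r
Growth factor: (1 + 0.0325)^5 = 1.173411
Numerator: 1.173411 - 1 = 0.173411
FV = $4,900.00 * 0.173411 / 0.0325 = $26,145.10

$26,145.10


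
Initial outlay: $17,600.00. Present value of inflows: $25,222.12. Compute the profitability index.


Formula: PI = PV(cash flows) / initial investment
Substituting: PI = $25,222.12 / $17,600.00
PI = 1.4331

1.4331


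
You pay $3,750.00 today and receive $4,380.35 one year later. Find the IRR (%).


Formula: IRR = C1/C0 - 1
Substituting: IRR = $4,380.35 / $3,750.00 - 1
Ratio: 1.168093 - 1 = 0.168093
IRR = 16.8093%

16.8093%


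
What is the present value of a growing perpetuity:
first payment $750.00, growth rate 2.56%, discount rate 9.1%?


Formula: PV = C / (r - g)
Spread: r - g = 0.091 - 0.0256 = 0.0654
Substituting: PV = $750.00 / 0.0654
PV = $11,467.89

$11,467.89


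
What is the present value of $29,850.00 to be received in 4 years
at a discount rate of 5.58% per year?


Formula: PV = FV / (1 + r)^n
Substituting: PV = $29,850.00 / (1 + 0.0558)^4
Discount factor: (1.0558)^4 = 1.242586
PV = $29,850.00 / 1.242586 = $24,022.47

$24,022.47


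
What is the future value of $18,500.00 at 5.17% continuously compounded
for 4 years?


Formula: FV = P * e^(r*t)
Exponent: r*t = 0.0517 * 4 = 0.2068
e^(0.2068) = 1.229737
FV = $18,500.00 * 1.229737 = $22,750.13

$22,750.13


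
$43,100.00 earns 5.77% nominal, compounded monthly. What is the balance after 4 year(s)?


Formula: FV = P * (1 + r/m)^(m*t)
Period rate: r/m = 0.0577 / 12 = 0.004808
Total periods: m*t = 12 * 4 = 48
Growth factor: (1 + 0.004808)^48 = 1.258911
FV = $43,100.00 * 1.258911 = $54,259.05

$54,259.05


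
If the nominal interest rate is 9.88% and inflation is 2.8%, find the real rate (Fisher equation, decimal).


Formula: (1 + r_real) = (1 + r_nom) / (1 + inflation)
Substituting: (1 + r_real) = 1.0988 / 1.028
(1 + r_real) = 1.068872
r_real = 1.068872 - 1 = 0.068872

0.068872


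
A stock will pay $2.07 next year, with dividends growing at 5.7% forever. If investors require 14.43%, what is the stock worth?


Formula: P = D1 / (r - g)
Spread: r - g = 0.1443 - 0.057 = 0.0873
Substituting: P = $2.07 / 0.0873
P = $23.71

$23.71


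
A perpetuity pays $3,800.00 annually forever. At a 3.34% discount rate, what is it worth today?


Formula: PV = C / r
Substituting: PV = $3,800.00 / 0.0334
PV = $113,772.46

$113,772.46


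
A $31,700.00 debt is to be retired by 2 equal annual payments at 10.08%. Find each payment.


Formula: PMT = PV * r / (1 - (1+r)^(-n))
Denominator: 1 - (1 + 0.1008)^(-2) = 0.174755
Numerator: $31,700.00 * 0.1008 = 3195.36
PMT = 3195.36 / 0.174755 = $18,284.85

$18,284.85


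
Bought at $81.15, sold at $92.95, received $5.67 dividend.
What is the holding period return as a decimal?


Formula: HPR = (P1 - P0 + D) / P0
Gain: $92.95 - $81.15 + $5.67 = $17.47
HPR = $17.47 / $81.15 = 0.2153

0.2153


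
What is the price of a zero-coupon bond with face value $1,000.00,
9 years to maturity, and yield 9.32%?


Formula: Price = FV / (1 + r)^n
Substituting: Price = $1,000.00 / (1 + 0.0932)^9
Discount factor: (1.0932)^9 = 2.229958
Price = $1,000.00 / 2.229958 = $448.44

$448.44


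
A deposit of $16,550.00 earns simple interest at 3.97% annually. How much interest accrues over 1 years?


Formula: I = P * r * t
Substituting: I = $16,550.00 * 0.0397 * 1
Step: I = $16,550.00 * 0.0397
I = $657.04

$657.04


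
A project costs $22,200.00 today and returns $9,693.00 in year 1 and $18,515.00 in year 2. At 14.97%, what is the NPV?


Formula: NPV = C0 + C1/(1+r) + C2/(1+r)^2
Discount C1: $9,693.00 / (1 + 0.1497) = $8,430.90
Discount C2: $18,515.00 / (1 + 0.1497)^2 = $14,007.31
NPV = -$22,200.00 + $8,430.90 + $14,007.31 = $238.20

$238.20


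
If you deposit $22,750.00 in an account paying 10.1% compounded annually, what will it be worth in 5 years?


Formula: FV = P * (1 + r)^n
Substituting: FV = $22,750.00 * (1 + 0.101)^5
Growth factor: (1.101)^5 = 1.617844
FV = $22,750.00 * 1.617844 = $36,805.95

$36,805.95


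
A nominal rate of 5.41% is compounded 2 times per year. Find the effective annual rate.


Formula: EAR = (1 + r/m)^m - 1
Period rate: r/m = 0.0541 / 2 = 0.02705
Compounding: (1 + 0.02705)^2 = 1.054832
EAR = 1.054832 - 1 = 0.054832

0.054832


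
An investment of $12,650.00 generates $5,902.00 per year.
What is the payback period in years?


Formula: Payback = investment / annual cash flow
Substituting: Payback = $12,650.00 / $5,902.00
Payback = 2.1433 years

2.1433 years


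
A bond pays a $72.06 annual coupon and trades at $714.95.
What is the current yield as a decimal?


Formula: Current yield = annual coupon / price
Substituting: CY = $72.06 / $714.95
CY = 0.10079

0.10079


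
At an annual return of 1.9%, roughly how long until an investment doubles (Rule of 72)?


Formula: Years ≈ 72 / r
Substituting: Years ≈ 72 / 1.9
Years ≈ 37.9

37.9 years


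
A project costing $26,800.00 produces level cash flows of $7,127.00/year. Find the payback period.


Formula: Payback = investment / annual cash flow
Substituting: Payback = $26,800.00 / $7,127.00
Payback = 3.7603 years

3.7603 years


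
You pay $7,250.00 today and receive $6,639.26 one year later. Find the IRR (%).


Formula: IRR = C1/C0 - 1
Substituting: IRR = $6,639.26 / $7,250.00 - 1
Ratio: 0.91576 - 1 = -0.08424
IRR = -8.424%

-8.424%


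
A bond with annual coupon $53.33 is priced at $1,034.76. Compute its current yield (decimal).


Formula: Current yield = annual coupon / price
Substituting: CY = $53.33 / $1,034.76
CY = 0.051539

0.051539


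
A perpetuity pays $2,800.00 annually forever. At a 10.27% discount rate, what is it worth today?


Formula: PV = C / r
Substituting: PV = $2,800.00 / 0.1027
PV = $27,263.88

$27,263.88


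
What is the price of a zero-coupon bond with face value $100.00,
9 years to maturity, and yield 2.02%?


Formula: Price = FV / (1 + r)^n
Substituting: Price = $100.00 / (1 + 0.0202)^9
Discount factor: (1.0202)^9 = 1.197203
Price = $100.00 / 1.197203 = $83.53

$83.53


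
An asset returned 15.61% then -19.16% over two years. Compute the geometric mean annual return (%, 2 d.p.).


Formula: Geometric mean = ((1+r1)*(1+r2))^(1/2) - 1
Product: (1 + 0.1561) * (1 + -0.1916) = 1.1561 * 0.8084 = 0.934591
Square root: 0.934591^0.5 = 0.966743
Geometric mean = 0.966743 - 1 = -0.033257
As percentage: -3.33%

-3.33%


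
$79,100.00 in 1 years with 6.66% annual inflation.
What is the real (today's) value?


Formula: Real value = nominal / (1 + inflation)^years
Price level: (1 + 0.0666)^1 = 1.0666
Real value = $79,100.00 / 1.0666 = $74,160.89

$74,160.89


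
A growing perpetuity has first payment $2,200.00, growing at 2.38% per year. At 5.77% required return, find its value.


Formula: PV = C / (r - g)
Spread: r - g = 0.0577 - 0.0238 = 0.0339
Substituting: PV = $2,200.00 / 0.0339
PV = $64,896.76

$64,896.76


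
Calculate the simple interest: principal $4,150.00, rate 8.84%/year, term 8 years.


Formula: I = P * r * t
Substituting: I = $4,150.00 * 0.0884 * 8
Step: I = $4,150.00 * 0.7072
I = $2,934.88

$2,934.88


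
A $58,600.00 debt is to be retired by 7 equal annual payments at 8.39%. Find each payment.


Formula: PMT = PV * r / (1 - (1+r)^(-n))
Denominator: 1 - (1 + 0.0839)^(-7) = 0.431048
Numerator: $58,600.00 * 0.0839 = 4916.54
PMT = 4916.54 / 0.431048 = $11,406.01

$11,406.01


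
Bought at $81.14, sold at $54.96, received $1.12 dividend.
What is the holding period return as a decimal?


Formula: HPR = (P1 - P0 + D) / P0
Gain: $54.96 - $81.14 + $1.12 = -$25.06
HPR = -$25.06 / $81.14 = -0.3088

-0.3088


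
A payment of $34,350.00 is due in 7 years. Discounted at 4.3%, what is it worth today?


Formula: PV = FV / (1 + r)^n
Substituting: PV = $34,350.00 / (1 + 0.043)^7
Discount factor: (1.043)^7 = 1.342735
PV = $34,350.00 / 1.342735 = $25,582.12

$25,582.12


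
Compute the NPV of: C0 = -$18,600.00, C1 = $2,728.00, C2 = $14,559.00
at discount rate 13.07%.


Formula: NPV = C0 + C1/(1+r) + C2/(1+r)^2
Discount C1: $2,728.00 / (1 + 0.1307) = $2,412.66
Discount C2: $14,559.00 / (1 + 0.1307)^2 = $11,387.72
NPV = -$18,600.00 + $2,412.66 + $11,387.72 = -$4,799.62

-$4,799.62


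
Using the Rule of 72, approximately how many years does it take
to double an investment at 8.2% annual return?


Formula: Years ≈ 72 / r
Substituting: Years ≈ 72 / 8.2
Years ≈ 8.8

8.8 years


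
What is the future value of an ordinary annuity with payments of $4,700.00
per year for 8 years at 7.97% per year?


Formula: FV = PMT * ((1+r)^n - 1) / r
Growth factor: (1 + 0.0797)^8 = 1.846821
Numerator: 1.846821 - 1 = 0.846821
FV = $4,700.00 * 0.846821 / 0.0797 = $49,938.00

$49,938.00


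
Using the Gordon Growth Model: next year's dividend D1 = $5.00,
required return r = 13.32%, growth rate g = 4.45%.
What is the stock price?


Formula: P = D1 / (r - g)
Spread: r - g = 0.1332 - 0.0445 = 0.0887
Substituting: P = $5.00 / 0.0887
P = $56.37

$56.37


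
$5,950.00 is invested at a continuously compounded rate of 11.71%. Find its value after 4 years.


Formula: FV = P * e^(r*t)
Exponent: r*t = 0.1171 * 4 = 0.4684
e^(0.4684) = 1.597436
FV = $5,950.00 * 1.597436 = $9,504.75

$9,504.75


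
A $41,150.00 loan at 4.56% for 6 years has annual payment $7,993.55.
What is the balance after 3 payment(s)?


Formula: Balance = PV*(1+r)^k - PMT*((1+r)^k - 1)/r
Growth: (1 + 0.0456)^3 = 1.143133
Accumulated factor: ((1+r)^k - 1)/r = 3.138879
Balance = $41,150.00 * 1.143133 - $7,993.55 * 3.138879
Balance = $21,949.13

$21,949.13


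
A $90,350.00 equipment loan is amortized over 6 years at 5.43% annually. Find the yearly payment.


Formula: PMT = PV * r / (1 - (1+r)^(-n))
Denominator: 1 - (1 + 0.0543)^(-6) = 0.27186
Numerator: $90,350.00 * 0.0543 = 4906.005
PMT = 4906.005 / 0.27186 = $18,046.06

$18,046.06


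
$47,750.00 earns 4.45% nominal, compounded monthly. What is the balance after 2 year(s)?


Formula: FV = P * (1 + r/m)^(m*t)
Period rate: r/m = 0.0445 / 12 = 0.003708
Total periods: m*t = 12 * 2 = 24
Growth factor: (1 + 0.003708)^24 = 1.092901
FV = $47,750.00 * 1.092901 = $52,186.01

$52,186.01


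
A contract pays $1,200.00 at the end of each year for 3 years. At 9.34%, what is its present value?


Formula: PV = PMT * (1 - (1+r)^(-n)) / r
Discount factor: (1 + 0.0934)^(-3) = 0.765002
Bracket: 1 - 0.765002 = 0.234998
PV = $1,200.00 * 0.234998 / 0.0934 = $3,019.24

$3,019.24


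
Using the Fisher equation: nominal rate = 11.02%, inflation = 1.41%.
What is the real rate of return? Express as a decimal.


Formula: (1 + r_real) = (1 + r_nom) / (1 + inflation)
Substituting: (1 + r_real) = 1.1102 / 1.0141
(1 + r_real) = 1.094764
r_real = 1.094764 - 1 = 0.094764

0.094764


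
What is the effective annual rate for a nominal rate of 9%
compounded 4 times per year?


Formula: EAR = (1 + r/m)^m - 1
Period rate: r/m = 0.09 / 4 = 0.0225
Compounding: (1 + 0.0225)^4 = 1.093083
EAR = 1.093083 - 1 = 0.093083

0.093083


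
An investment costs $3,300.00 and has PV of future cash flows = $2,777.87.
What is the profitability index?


Formula: PI = PV(cash flows) / initial investment
Substituting: PI = $2,777.87 / $3,300.00
PI = 0.8418

0.8418


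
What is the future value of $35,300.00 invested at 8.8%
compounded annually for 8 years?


Formula: FV = P * (1 + r)^n
Substituting: FV = $35,300.00 * (1 + 0.088)^8
Growth factor: (1.088)^8 = 1.963501
FV = $35,300.00 * 1.963501 = $69,311.59

$69,311.59


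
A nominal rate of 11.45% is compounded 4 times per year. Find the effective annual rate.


Formula: EAR = (1 + r/m)^m - 1
Period rate: r/m = 0.1145 / 4 = 0.028625
Compounding: (1 + 0.028625)^4 = 1.119511
EAR = 1.119511 - 1 = 0.119511

0.119511


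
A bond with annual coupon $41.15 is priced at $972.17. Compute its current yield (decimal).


Formula: Current yield = annual coupon / price
Substituting: CY = $41.15 / $972.17
CY = 0.042328

0.042328


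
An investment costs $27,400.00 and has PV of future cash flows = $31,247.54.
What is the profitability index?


Formula: PI = PV(cash flows) / initial investment
Substituting: PI = $31,247.54 / $27,400.00
PI = 1.1404

1.1404


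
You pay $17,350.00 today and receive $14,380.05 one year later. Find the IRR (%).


Formula: IRR = C1/C0 - 1
Substituting: IRR = $14,380.05 / $17,350.00 - 1
Ratio: 0.828821 - 1 = -0.171179
IRR = -17.1179%

-17.1179%


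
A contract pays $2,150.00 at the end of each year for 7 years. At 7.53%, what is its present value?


Formula: PV = PMT * (1 - (1+r)^(-n)) / r
Discount factor: (1 + 0.0753)^(-7) = 0.601579
Bracket: 1 - 0.601579 = 0.398421
PV = $2,150.00 * 0.398421 / 0.0753 = $11,375.91

$11,375.91


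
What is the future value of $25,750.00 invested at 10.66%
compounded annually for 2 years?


Formula: FV = P * (1 + r)^n
Substituting: FV = $25,750.00 * (1 + 0.1066)^2
Growth factor: (1.1066)^2 = 1.224564
FV = $25,750.00 * 1.224564 = $31,532.51

$31,532.51


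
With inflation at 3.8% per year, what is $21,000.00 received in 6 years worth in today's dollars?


Formula: Real value = nominal / (1 + inflation)^years
Price level: (1 + 0.038)^6 = 1.250789
Real value = $21,000.00 / 1.250789 = $16,789.40

$16,789.40


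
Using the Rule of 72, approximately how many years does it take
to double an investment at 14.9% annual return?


Formula: Years ≈ 72 / r
Substituting: Years ≈ 72 / 14.9
Years ≈ 4.8

4.8 years


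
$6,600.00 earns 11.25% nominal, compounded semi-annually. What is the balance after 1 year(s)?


Formula: FV = P * (1 + r/m)^(m*t)
Period rate: r/m = 0.1125 / 2 = 0.05625
Total periods: m*t = 2 * 1 = 2
Growth factor: (1 + 0.05625)^2 = 1.115664
FV = $6,600.00 * 1.115664 = $7,363.38

$7,363.38


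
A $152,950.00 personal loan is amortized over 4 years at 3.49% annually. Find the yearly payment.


Formula: PMT = PV * r / (1 - (1+r)^(-n))
Denominator: 1 - (1 + 0.0349)^(-4) = 0.128221
Numerator: $152,950.00 * 0.0349 = 5337.955
PMT = 5337.955 / 0.128221 = $41,630.93

$41,630.93


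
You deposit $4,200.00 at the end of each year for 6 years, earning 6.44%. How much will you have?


Formula: FV = PMT * ((1+r)^n - 1) / r
Growth factor: (1 + 0.0644)^6 = 1.454217
Numerator: 1.454217 - 1 = 0.454217
FV = $4,200.00 * 0.454217 / 0.0644 = $29,622.84

$29,622.84


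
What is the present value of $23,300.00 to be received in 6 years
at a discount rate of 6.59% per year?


Formula: PV = FV / (1 + r)^n
Substituting: PV = $23,300.00 / (1 + 0.0659)^6
Discount factor: (1.0659)^6 = 1.466556
PV = $23,300.00 / 1.466556 = $15,887.56

$15,887.56


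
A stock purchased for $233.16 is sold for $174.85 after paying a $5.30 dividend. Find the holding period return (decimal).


Formula: HPR = (P1 - P0 + D) / P0
Gain: $174.85 - $233.16 + $5.30 = -$53.01
HPR = -$53.01 / $233.16 = -0.2274

-0.2274


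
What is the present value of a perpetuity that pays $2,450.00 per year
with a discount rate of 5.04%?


Formula: PV = C / r
Substituting: PV = $2,450.00 / 0.0504
PV = $48,611.11

$48,611.11


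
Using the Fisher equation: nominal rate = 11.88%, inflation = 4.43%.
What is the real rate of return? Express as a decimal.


Formula: (1 + r_real) = (1 + r_nom) / (1 + inflation)
Substituting: (1 + r_real) = 1.1188 / 1.0443
(1 + r_real) = 1.07134
r_real = 1.07134 - 1 = 0.07134

0.07134


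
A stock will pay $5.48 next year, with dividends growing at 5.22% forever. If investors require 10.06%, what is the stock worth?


Formula: P = D1 / (r - g)
Spread: r - g = 0.1006 - 0.0522 = 0.0484
Substituting: P = $5.48 / 0.0484
P = $113.22

$113.22


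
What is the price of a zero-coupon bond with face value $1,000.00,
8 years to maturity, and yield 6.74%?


Formula: Price = FV / (1 + r)^n
Substituting: Price = $1,000.00 / (1 + 0.0674)^8
Discount factor: (1.0674)^8 = 1.685069
Price = $1,000.00 / 1.685069 = $593.45

$593.45


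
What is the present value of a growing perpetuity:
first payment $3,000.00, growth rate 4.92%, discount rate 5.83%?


Formula: PV = C / (r - g)
Spread: r - g = 0.0583 - 0.0492 = 0.0091
Substituting: PV = $3,000.00 / 0.0091
PV = $329,670.33

$329,670.33


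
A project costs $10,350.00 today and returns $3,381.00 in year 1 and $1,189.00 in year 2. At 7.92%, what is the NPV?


Formula: NPV = C0 + C1/(1+r) + C2/(1+r)^2
Discount C1: $3,381.00 / (1 + 0.0792) = $3,132.88
Discount C2: $1,189.00 / (1 + 0.0792)^2 = $1,020.89
NPV = -$10,350.00 + $3,132.88 + $1,020.89 = -$6,196.24

-$6,196.24


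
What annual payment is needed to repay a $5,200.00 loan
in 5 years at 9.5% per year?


Formula: PMT = PV * r / (1 - (1+r)^(-n))
Denominator: 1 - (1 + 0.095)^(-5) = 0.364772
Numerator: $5,200.00 * 0.095 = 494.0
PMT = 494.0 / 0.364772 = $1,354.27

$1,354.27


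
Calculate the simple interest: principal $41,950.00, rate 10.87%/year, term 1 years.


Formula: I = P * r * t
Substituting: I = $41,950.00 * 0.1087 * 1
Step: I = $41,950.00 * 0.1087
I = $4,559.97

$4,559.97


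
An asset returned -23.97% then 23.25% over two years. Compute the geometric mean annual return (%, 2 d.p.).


Formula: Geometric mean = ((1+r1)*(1+r2))^(1/2) - 1
Product: (1 + -0.2397) * (1 + 0.2325) = 0.7603 * 1.2325 = 0.93707
Square root: 0.93707^0.5 = 0.968024
Geometric mean = 0.968024 - 1 = -0.031976
As percentage: -3.20%

-3.20%


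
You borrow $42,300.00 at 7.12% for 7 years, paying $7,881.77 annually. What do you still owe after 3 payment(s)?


Formula: Balance = PV*(1+r)^k - PMT*((1+r)^k - 1)/r
Growth: (1 + 0.0712)^3 = 1.229169
Accumulated factor: ((1+r)^k - 1)/r = 3.218669
Balance = $42,300.00 * 1.229169 - $7,881.77 * 3.218669
Balance = $26,625.05

$26,625.05


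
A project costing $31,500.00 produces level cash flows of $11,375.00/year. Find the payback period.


Formula: Payback = investment / annual cash flow
Substituting: Payback = $31,500.00 / $11,375.00
Payback = 2.7692 years

2.7692 years


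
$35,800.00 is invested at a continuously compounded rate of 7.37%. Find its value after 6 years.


Formula: FV = P * e^(r*t)
Exponent: r*t = 0.0737 * 6 = 0.4422
e^(0.4422) = 1.556127
FV = $35,800.00 * 1.556127 = $55,709.34

$55,709.34


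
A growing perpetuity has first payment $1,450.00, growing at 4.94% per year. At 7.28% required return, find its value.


Formula: PV = C / (r - g)
Spread: r - g = 0.0728 - 0.0494 = 0.0234
Substituting: PV = $1,450.00 / 0.0234
PV = $61,965.81

$61,965.81


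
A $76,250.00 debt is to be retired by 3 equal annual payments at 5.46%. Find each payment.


Formula: PMT = PV * r / (1 - (1+r)^(-n))
Denominator: 1 - (1 + 0.0546)^(-3) = 0.147417
Numerator: $76,250.00 * 0.0546 = 4163.25
PMT = 4163.25 / 0.147417 = $28,241.33

$28,241.33


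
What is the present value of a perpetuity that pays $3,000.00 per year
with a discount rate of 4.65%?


Formula: PV = C / r
Substituting: PV = $3,000.00 / 0.0465
PV = $64,516.13

$64,516.13


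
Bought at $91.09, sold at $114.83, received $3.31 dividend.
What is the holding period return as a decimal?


Formula: HPR = (P1 - P0 + D) / P0
Gain: $114.83 - $91.09 + $3.31 = $27.05
HPR = $27.05 / $91.09 = 0.297

0.297


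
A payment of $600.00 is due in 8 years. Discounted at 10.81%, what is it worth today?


Formula: PV = FV / (1 + r)^n
Substituting: PV = $600.00 / (1 + 0.1081)^8
Discount factor: (1.1081)^8 = 2.273169
PV = $600.00 / 2.273169 = $263.95

$263.95


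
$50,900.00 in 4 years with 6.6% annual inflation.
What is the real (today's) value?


Formula: Real value = nominal / (1 + inflation)^years
Price level: (1 + 0.066)^4 = 1.291305
Real value = $50,900.00 / 1.291305 = $39,417.49

$39,417.49


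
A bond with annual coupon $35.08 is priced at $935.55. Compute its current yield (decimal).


Formula: Current yield = annual coupon / price
Substituting: CY = $35.08 / $935.55
CY = 0.037497

0.037497


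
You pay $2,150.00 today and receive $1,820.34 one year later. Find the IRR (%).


Formula: IRR = C1/C0 - 1
Substituting: IRR = $1,820.34 / $2,150.00 - 1
Ratio: 0.84667 - 1 = -0.15333
IRR = -15.333%

-15.333%


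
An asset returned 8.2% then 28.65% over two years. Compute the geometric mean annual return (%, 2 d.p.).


Formula: Geometric mean = ((1+r1)*(1+r2))^(1/2) - 1
Product: (1 + 0.082) * (1 + 0.2865) = 1.082 * 1.2865 = 1.391993
Square root: 1.391993^0.5 = 1.179828
Geometric mean = 1.179828 - 1 = 0.179828
As percentage: 17.98%

17.98%


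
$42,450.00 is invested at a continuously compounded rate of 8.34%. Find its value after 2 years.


Formula: FV = P * e^(r*t)
Exponent: r*t = 0.0834 * 2 = 0.1668
e^(0.1668) = 1.181518
FV = $42,450.00 * 1.181518 = $50,155.44

$50,155.44


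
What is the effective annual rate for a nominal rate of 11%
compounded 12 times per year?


Formula: EAR = (1 + r/m)^m - 1
Period rate: r/m = 0.11 / 12 = 0.009167
Compounding: (1 + 0.009167)^12 = 1.115719
EAR = 1.115719 - 1 = 0.115719

0.115719


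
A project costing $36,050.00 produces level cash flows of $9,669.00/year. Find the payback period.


Formula: Payback = investment / annual cash flow
Substituting: Payback = $36,050.00 / $9,669.00
Payback = 3.7284 years

3.7284 years


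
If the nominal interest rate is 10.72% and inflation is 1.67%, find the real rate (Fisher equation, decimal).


Formula: (1 + r_real) = (1 + r_nom) / (1 + inflation)
Substituting: (1 + r_real) = 1.1072 / 1.0167
(1 + r_real) = 1.089013
r_real = 1.089013 - 1 = 0.089013

0.089013


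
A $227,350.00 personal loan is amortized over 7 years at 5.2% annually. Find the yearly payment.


Formula: PMT = PV * r / (1 - (1+r)^(-n))
Denominator: 1 - (1 + 0.052)^(-7) = 0.298723
Numerator: $227,350.00 * 0.052 = 11822.2
PMT = 11822.2 / 0.298723 = $39,575.84

$39,575.84


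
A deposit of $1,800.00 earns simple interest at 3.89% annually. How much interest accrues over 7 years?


Formula: I = P * r * t
Substituting: I = $1,800.00 * 0.0389 * 7
Step: I = $1,800.00 * 0.2723
I = $490.14

$490.14


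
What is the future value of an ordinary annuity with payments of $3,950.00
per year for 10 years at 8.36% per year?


Formula: FV = PMT * ((1+r)^n - 1) / r
Growth factor: (1 + 0.0836)^10 = 2.231978
Numerator: 2.231978 - 1 = 1.231978
FV = $3,950.00 * 1.231978 / 0.0836 = $58,209.50

$58,209.50


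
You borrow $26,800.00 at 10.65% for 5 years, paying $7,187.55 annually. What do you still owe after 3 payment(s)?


Formula: Balance = PV*(1+r)^k - PMT*((1+r)^k - 1)/r
Growth: (1 + 0.1065)^3 = 1.354735
Accumulated factor: ((1+r)^k - 1)/r = 3.330842
Balance = $26,800.00 * 1.354735 - $7,187.55 * 3.330842
Balance = $12,366.29

$12,366.29


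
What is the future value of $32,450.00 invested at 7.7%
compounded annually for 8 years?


Formula: FV = P * (1 + r)^n
Substituting: FV = $32,450.00 * (1 + 0.077)^8
Growth factor: (1.077)^8 = 1.810196
FV = $32,450.00 * 1.810196 = $58,740.86

$58,740.86


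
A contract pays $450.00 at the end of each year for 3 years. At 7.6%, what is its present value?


Formula: PV = PMT * (1 - (1+r)^(-n)) / r
Discount factor: (1 + 0.076)^(-3) = 0.802718
Bracket: 1 - 0.802718 = 0.197282
PV = $450.00 * 0.197282 / 0.076 = $1,168.12

$1,168.12


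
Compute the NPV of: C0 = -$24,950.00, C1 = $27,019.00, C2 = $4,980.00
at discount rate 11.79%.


Formula: NPV = C0 + C1/(1+r) + C2/(1+r)^2
Discount C1: $27,019.00 / (1 + 0.1179) = $24,169.42
Discount C2: $4,980.00 / (1 + 0.1179)^2 = $3,984.96
NPV = -$24,950.00 + $24,169.42 + $3,984.96 = $3,204.38

$3,204.38


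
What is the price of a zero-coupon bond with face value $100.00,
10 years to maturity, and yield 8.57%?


Formula: Price = FV / (1 + r)^n
Substituting: Price = $100.00 / (1 + 0.0857)^10
Discount factor: (1.0857)^10 = 2.275613
Price = $100.00 / 2.275613 = $43.94

$43.94


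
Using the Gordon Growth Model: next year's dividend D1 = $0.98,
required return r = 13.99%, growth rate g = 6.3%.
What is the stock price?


Formula: P = D1 / (r - g)
Spread: r - g = 0.1399 - 0.063 = 0.0769
Substituting: P = $0.98 / 0.0769
P = $12.74

$12.74


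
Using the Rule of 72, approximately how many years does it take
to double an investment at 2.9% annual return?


Formula: Years ≈ 72 / r
Substituting: Years ≈ 72 / 2.9
Years ≈ 24.8

24.8 years


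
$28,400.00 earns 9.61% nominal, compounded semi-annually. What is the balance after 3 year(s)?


Formula: FV = P * (1 + r/m)^(m*t)
Period rate: r/m = 0.0961 / 2 = 0.04805
Total periods: m*t = 2 * 3 = 6
Growth factor: (1 + 0.04805)^6 = 1.325232
FV = $28,400.00 * 1.325232 = $37,636.60

$37,636.60


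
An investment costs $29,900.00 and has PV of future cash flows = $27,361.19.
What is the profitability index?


Formula: PI = PV(cash flows) / initial investment
Substituting: PI = $27,361.19 / $29,900.00
PI = 0.9151

0.9151


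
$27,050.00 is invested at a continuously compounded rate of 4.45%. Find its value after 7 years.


Formula: FV = P * e^(r*t)
Exponent: r*t = 0.0445 * 7 = 0.3115
e^(0.3115) = 1.365472
FV = $27,050.00 * 1.365472 = $36,936.01

$36,936.01


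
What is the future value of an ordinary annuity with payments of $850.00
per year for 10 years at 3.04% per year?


Formula: FV = PMT * ((1+r)^n - 1) / r
Growth factor: (1 + 0.0304)^10 = 1.349145
Numerator: 1.349145 - 1 = 0.349145
FV = $850.00 * 0.349145 / 0.0304 = $9,762.27

$9,762.27


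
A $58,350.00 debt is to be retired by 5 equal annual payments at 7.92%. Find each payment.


Formula: PMT = PV * r / (1 - (1+r)^(-n))
Denominator: 1 - (1 + 0.0792)^(-5) = 0.316891
Numerator: $58,350.00 * 0.0792 = 4621.32
PMT = 4621.32 / 0.316891 = $14,583.33

$14,583.33


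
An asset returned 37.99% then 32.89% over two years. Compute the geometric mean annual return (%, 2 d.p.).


Formula: Geometric mean = ((1+r1)*(1+r2))^(1/2) - 1
Product: (1 + 0.3799) * (1 + 0.3289) = 1.3799 * 1.3289 = 1.833749
Square root: 1.833749^0.5 = 1.35416
Geometric mean = 1.35416 - 1 = 0.35416
As percentage: 35.42%

35.42%


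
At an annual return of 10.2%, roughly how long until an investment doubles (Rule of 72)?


Formula: Years ≈ 72 / r
Substituting: Years ≈ 72 / 10.2
Years ≈ 7.1

7.1 years


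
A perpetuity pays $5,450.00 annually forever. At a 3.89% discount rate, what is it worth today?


Formula: PV = C / r
Substituting: PV = $5,450.00 / 0.0389
PV = $140,102.83

$140,102.83


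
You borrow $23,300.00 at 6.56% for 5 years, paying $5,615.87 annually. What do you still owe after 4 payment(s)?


Formula: Balance = PV*(1+r)^k - PMT*((1+r)^k - 1)/r
Growth: (1 + 0.0656)^4 = 1.289368
Accumulated factor: ((1+r)^k - 1)/r = 4.411096
Balance = $23,300.00 * 1.289368 - $5,615.87 * 4.411096
Balance = $5,270.13

$5,270.13


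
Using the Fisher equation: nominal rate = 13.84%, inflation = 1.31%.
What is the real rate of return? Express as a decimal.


Formula: (1 + r_real) = (1 + r_nom) / (1 + inflation)
Substituting: (1 + r_real) = 1.1384 / 1.0131
(1 + r_real) = 1.12368
r_real = 1.12368 - 1 = 0.12368

0.12368


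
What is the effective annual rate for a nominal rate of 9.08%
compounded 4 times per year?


Formula: EAR = (1 + r/m)^m - 1
Period rate: r/m = 0.0908 / 4 = 0.0227
Compounding: (1 + 0.0227)^4 = 1.093939
EAR = 1.093939 - 1 = 0.093939

0.093939


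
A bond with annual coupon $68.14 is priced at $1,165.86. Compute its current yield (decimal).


Formula: Current yield = annual coupon / price
Substituting: CY = $68.14 / $1,165.86
CY = 0.058446

0.058446


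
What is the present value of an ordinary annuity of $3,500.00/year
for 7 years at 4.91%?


Formula: PV = PMT * (1 - (1+r)^(-n)) / r
Discount factor: (1 + 0.0491)^(-7) = 0.71496
Bracket: 1 - 0.71496 = 0.28504
PV = $3,500.00 * 0.28504 / 0.0491 = $20,318.53

$20,318.53


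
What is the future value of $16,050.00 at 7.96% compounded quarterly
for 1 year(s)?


Formula: FV = P * (1 + r/m)^(m*t)
Period rate: r/m = 0.0796 / 4 = 0.0199
Total periods: m*t = 4 * 1 = 4
Growth factor: (1 + 0.0199)^4 = 1.082008
FV = $16,050.00 * 1.082008 = $17,366.22

$17,366.22


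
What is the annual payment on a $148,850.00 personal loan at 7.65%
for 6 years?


Formula: PMT = PV * r / (1 - (1+r)^(-n))
Denominator: 1 - (1 + 0.0765)^(-6) = 0.357437
Numerator: $148,850.00 * 0.0765 = 11387.025
PMT = 11387.025 / 0.357437 = $31,857.44

$31,857.44


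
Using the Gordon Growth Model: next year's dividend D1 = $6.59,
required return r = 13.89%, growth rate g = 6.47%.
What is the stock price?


Formula: P = D1 / (r - g)
Spread: r - g = 0.1389 - 0.0647 = 0.0742
Substituting: P = $6.59 / 0.0742
P = $88.81

$88.81


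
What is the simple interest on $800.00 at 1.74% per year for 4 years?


Formula: I = P * r * t
Substituting: I = $800.00 * 0.0174 * 4
Step: I = $800.00 * 0.0696
I = $55.68

$55.68


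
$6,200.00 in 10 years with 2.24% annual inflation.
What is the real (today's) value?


Formula: Real value = nominal / (1 + inflation)^years
Price level: (1 + 0.0224)^10 = 1.247982
Real value = $6,200.00 / 1.247982 = $4,968.02

$4,968.02


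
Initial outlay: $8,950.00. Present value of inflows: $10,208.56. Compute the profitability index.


Formula: PI = PV(cash flows) / initial investment
Substituting: PI = $10,208.56 / $8,950.00
PI = 1.1406

1.1406


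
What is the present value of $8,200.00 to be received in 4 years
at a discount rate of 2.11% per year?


Formula: PV = FV / (1 + r)^n
Substituting: PV = $8,200.00 / (1 + 0.0211)^4
Discount factor: (1.0211)^4 = 1.087109
PV = $8,200.00 / 1.087109 = $7,542.94

$7,542.94


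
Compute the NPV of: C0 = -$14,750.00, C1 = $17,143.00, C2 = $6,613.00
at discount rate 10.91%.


Formula: NPV = C0 + C1/(1+r) + C2/(1+r)^2
Discount C1: $17,143.00 / (1 + 0.1091) = $15,456.68
Discount C2: $6,613.00 / (1 + 0.1091)^2 = $5,375.97
NPV = -$14,750.00 + $15,456.68 + $5,375.97 = $6,082.65

$6,082.65


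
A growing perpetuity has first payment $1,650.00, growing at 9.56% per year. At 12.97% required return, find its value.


Formula: PV = C / (r - g)
Spread: r - g = 0.1297 - 0.0956 = 0.0341
Substituting: PV = $1,650.00 / 0.0341
PV = $48,387.10

$48,387.10


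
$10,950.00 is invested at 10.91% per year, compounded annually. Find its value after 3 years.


Formula: FV = P * (1 + r)^n
Substituting: FV = $10,950.00 * (1 + 0.1091)^3
Growth factor: (1.1091)^3 = 1.364307
FV = $10,950.00 * 1.364307 = $14,939.16

$14,939.16


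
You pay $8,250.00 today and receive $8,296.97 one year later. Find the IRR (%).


Formula: IRR = C1/C0 - 1
Substituting: IRR = $8,296.97 / $8,250.00 - 1
Ratio: 1.005693 - 1 = 0.005693
IRR = 0.5693%

0.5693%


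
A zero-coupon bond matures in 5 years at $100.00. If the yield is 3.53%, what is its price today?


Formula: Price = FV / (1 + r)^n
Substituting: Price = $100.00 / (1 + 0.0353)^5
Discount factor: (1.0353)^5 = 1.189409
Price = $100.00 / 1.189409 = $84.08

$84.08


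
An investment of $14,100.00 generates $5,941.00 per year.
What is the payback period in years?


Formula: Payback = investment / annual cash flow
Substituting: Payback = $14,100.00 / $5,941.00
Payback = 2.3733 years

2.3733 years


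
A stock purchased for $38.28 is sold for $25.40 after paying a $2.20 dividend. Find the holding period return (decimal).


Formula: HPR = (P1 - P0 + D) / P0
Gain: $25.40 - $38.28 + $2.20 = -$10.68
HPR = -$10.68 / $38.28 = -0.279

-0.279


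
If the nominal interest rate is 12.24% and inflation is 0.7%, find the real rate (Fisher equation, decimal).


Formula: (1 + r_real) = (1 + r_nom) / (1 + inflation)
Substituting: (1 + r_real) = 1.1224 / 1.007
(1 + r_real) = 1.114598
r_real = 1.114598 - 1 = 0.114598

0.114598


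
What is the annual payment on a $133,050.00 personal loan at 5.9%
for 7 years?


Formula: PMT = PV * r / (1 - (1+r)^(-n))
Denominator: 1 - (1 + 0.059)^(-7) = 0.330534
Numerator: $133,050.00 * 0.059 = 7849.95
PMT = 7849.95 / 0.330534 = $23,749.27

$23,749.27


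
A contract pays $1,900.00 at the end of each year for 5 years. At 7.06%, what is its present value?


Formula: PV = PMT * (1 - (1+r)^(-n)) / r
Discount factor: (1 + 0.0706)^(-5) = 0.710991
Bracket: 1 - 0.710991 = 0.289009
PV = $1,900.00 * 0.289009 / 0.0706 = $7,777.88

$7,777.88


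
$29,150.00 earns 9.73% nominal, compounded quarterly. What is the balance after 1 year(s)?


Formula: FV = P * (1 + r/m)^(m*t)
Period rate: r/m = 0.0973 / 4 = 0.024325
Total periods: m*t = 4 * 1 = 4
Growth factor: (1 + 0.024325)^4 = 1.100908
FV = $29,150.00 * 1.100908 = $32,091.47

$32,091.47


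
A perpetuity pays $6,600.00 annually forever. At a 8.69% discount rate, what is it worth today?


Formula: PV = C / r
Substituting: PV = $6,600.00 / 0.0869
PV = $75,949.37

$75,949.37


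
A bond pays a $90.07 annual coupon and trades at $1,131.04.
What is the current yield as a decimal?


Formula: Current yield = annual coupon / price
Substituting: CY = $90.07 / $1,131.04
CY = 0.079635

0.079635


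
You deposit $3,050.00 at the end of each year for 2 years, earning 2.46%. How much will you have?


Formula: FV = PMT * ((1+r)^n - 1) / r
Growth factor: (1 + 0.0246)^2 = 1.049805
Numerator: 1.049805 - 1 = 0.049805
FV = $3,050.00 * 0.049805 / 0.0246 = $6,175.03

$6,175.03


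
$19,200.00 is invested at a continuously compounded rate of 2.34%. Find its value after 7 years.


Formula: FV = P * e^(r*t)
Exponent: r*t = 0.0234 * 7 = 0.1638
e^(0.1638) = 1.177979
FV = $19,200.00 * 1.177979 = $22,617.19

$22,617.19


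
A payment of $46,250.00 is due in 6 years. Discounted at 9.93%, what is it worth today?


Formula: PV = FV / (1 + r)^n
Substituting: PV = $46,250.00 / (1 + 0.0993)^6
Discount factor: (1.0993)^6 = 1.764808
PV = $46,250.00 / 1.764808 = $26,206.82

$26,206.82


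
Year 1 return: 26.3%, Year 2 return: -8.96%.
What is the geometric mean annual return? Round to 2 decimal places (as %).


Formula: Geometric mean = ((1+r1)*(1+r2))^(1/2) - 1
Product: (1 + 0.263) * (1 + -0.0896) = 1.263 * 0.9104 = 1.149835
Square root: 1.149835^0.5 = 1.072304
Geometric mean = 1.072304 - 1 = 0.072304
As percentage: 7.23%

7.23%


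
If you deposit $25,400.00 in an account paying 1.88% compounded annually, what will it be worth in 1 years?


Formula: FV = P * (1 + r)^n
Substituting: FV = $25,400.00 * (1 + 0.0188)^1
Growth factor: (1.0188)^1 = 1.0188
FV = $25,400.00 * 1.0188 = $25,877.52

$25,877.52


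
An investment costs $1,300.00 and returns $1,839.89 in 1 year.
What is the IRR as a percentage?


Formula: IRR = C1/C0 - 1
Substituting: IRR = $1,839.89 / $1,300.00 - 1
Ratio: 1.4153 - 1 = 0.4153
IRR = 41.53%

41.53%


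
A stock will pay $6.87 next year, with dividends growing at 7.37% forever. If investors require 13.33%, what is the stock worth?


Formula: P = D1 / (r - g)
Spread: r - g = 0.1333 - 0.0737 = 0.0596
Substituting: P = $6.87 / 0.0596
P = $115.27

$115.27


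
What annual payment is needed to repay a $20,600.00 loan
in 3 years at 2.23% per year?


Formula: PMT = PV * r / (1 - (1+r)^(-n))
Denominator: 1 - (1 + 0.0223)^(-3) = 0.064024
Numerator: $20,600.00 * 0.0223 = 459.38
PMT = 459.38 / 0.064024 = $7,175.17

$7,175.17


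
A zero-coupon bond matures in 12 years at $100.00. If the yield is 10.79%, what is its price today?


Formula: Price = FV / (1 + r)^n
Substituting: Price = $100.00 / (1 + 0.1079)^12
Discount factor: (1.1079)^12 = 3.419848
Price = $100.00 / 3.419848 = $29.24

$29.24


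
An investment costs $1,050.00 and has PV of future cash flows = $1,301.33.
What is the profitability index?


Formula: PI = PV(cash flows) / initial investment
Substituting: PI = $1,301.33 / $1,050.00
PI = 1.2394

1.2394


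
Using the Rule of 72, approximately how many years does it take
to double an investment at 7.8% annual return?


Formula: Years ≈ 72 / r
Substituting: Years ≈ 72 / 7.8
Years ≈ 9.2

9.2 years


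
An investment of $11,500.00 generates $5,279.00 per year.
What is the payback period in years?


Formula: Payback = investment / annual cash flow
Substituting: Payback = $11,500.00 / $5,279.00
Payback = 2.1784 years

2.1784 years


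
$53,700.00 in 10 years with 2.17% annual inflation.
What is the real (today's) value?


Formula: Real value = nominal / (1 + inflation)^years
Price level: (1 + 0.0217)^10 = 1.239464
Real value = $53,700.00 / 1.239464 = $43,325.18

$43,325.18


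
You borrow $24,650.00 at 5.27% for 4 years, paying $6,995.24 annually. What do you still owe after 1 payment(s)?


Formula: Balance = PV*(1+r)^k - PMT*((1+r)^k - 1)/r
Growth: (1 + 0.0527)^1 = 1.0527
Accumulated factor: ((1+r)^k - 1)/r = 1.0
Balance = $24,650.00 * 1.0527 - $6,995.24 * 1.0
Balance = $18,953.82

$18,953.82


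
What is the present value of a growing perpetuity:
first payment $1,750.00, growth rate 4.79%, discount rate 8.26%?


Formula: PV = C / (r - g)
Spread: r - g = 0.0826 - 0.0479 = 0.0347
Substituting: PV = $1,750.00 / 0.0347
PV = $50,432.28

$50,432.28


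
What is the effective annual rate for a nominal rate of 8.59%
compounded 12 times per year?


Formula: EAR = (1 + r/m)^m - 1
Period rate: r/m = 0.0859 / 12 = 0.007158
Compounding: (1 + 0.007158)^12 = 1.089364
EAR = 1.089364 - 1 = 0.089364

0.089364


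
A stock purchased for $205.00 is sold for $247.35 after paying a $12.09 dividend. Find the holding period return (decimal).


Formula: HPR = (P1 - P0 + D) / P0
Gain: $247.35 - $205.00 + $12.09 = $54.44
HPR = $54.44 / $205.00 = 0.2656

0.2656


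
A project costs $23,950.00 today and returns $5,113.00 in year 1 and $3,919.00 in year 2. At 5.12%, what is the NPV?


Formula: NPV = C0 + C1/(1+r) + C2/(1+r)^2
Discount C1: $5,113.00 / (1 + 0.0512) = $4,863.96
Discount C2: $3,919.00 / (1 + 0.0512)^2 = $3,546.54
NPV = -$23,950.00 + $4,863.96 + $3,546.54 = -$15,539.50

-$15,539.50


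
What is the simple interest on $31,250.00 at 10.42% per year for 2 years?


Formula: I = P * r * t
Substituting: I = $31,250.00 * 0.1042 * 2
Step: I = $31,250.00 * 0.2084
I = $6,512.50

$6,512.50


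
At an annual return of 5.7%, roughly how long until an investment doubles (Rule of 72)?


Formula: Years ≈ 72 / r
Substituting: Years ≈ 72 / 5.7
Years ≈ 12.6

12.6 years


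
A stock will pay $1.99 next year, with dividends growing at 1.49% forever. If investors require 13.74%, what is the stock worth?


Formula: P = D1 / (r - g)
Spread: r - g = 0.1374 - 0.0149 = 0.1225
Substituting: P = $1.99 / 0.1225
P = $16.24

$16.24


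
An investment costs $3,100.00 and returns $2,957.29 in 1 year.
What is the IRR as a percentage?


Formula: IRR = C1/C0 - 1
Substituting: IRR = $2,957.29 / $3,100.00 - 1
Ratio: 0.953965 - 1 = -0.046035
IRR = -4.6035%

-4.6035%


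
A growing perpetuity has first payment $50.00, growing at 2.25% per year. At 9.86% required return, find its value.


Formula: PV = C / (r - g)
Spread: r - g = 0.0986 - 0.0225 = 0.0761
Substituting: PV = $50.00 / 0.0761
PV = $657.03

$657.03


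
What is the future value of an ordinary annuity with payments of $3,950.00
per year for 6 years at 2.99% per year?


Formula: FV = PMT * ((1+r)^n - 1) / r
Growth factor: (1 + 0.0299)^6 = 1.193357
Numerator: 1.193357 - 1 = 0.193357
FV = $3,950.00 * 0.193357 / 0.0299 = $25,543.80

$25,543.80
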